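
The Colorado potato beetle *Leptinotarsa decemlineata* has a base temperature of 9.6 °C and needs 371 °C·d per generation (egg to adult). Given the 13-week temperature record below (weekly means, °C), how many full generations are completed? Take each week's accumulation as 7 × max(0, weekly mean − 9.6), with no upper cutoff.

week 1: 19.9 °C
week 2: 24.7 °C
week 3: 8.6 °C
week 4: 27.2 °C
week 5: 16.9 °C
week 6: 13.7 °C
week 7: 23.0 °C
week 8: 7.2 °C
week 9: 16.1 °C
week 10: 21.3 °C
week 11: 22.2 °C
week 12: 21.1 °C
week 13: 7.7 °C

2 generations

Weekly DD (7 × max(0, T̄ − 9.6)): 72.1, 105.7, 0.0, 123.2, 51.1, 28.7, 93.8, 0.0, 45.5, 81.9, 88.2, 80.5, 0.0.
Season total = 770.7 DD.
Complete generations = ⌊770.7 / 371⌋ = 2.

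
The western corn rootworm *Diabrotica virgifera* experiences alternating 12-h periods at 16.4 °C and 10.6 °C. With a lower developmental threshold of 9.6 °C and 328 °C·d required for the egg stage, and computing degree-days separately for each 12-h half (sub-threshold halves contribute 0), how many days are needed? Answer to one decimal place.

Day half: max(0, 16.4 − 9.6) × 0.5 = 6.8 × 0.5 = 3.40 DD.
Night half: max(0, 10.6 − 9.6) × 0.5 = 1.0 × 0.5 = 0.50 DD.
Per 24 h: 3.90 DD/day.
Duration = 328 / 3.90 = 84.103 ≈ 84.1 days.

84.1 days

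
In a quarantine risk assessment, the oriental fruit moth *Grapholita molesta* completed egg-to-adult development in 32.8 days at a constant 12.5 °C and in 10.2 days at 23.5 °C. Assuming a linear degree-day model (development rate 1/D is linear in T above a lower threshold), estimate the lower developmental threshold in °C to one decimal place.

Linear rate model ⇒ the product D·(T − T_b) is constant across temperatures.
32.8·(12.5 − T_b) = 10.2·(23.5 − T_b)
T_b = (32.8·12.5 − 10.2·23.5) / (32.8 − 10.2) = 170.30 / 22.6 = 7.535 °C ≈ 7.5 °C.

7.5 °C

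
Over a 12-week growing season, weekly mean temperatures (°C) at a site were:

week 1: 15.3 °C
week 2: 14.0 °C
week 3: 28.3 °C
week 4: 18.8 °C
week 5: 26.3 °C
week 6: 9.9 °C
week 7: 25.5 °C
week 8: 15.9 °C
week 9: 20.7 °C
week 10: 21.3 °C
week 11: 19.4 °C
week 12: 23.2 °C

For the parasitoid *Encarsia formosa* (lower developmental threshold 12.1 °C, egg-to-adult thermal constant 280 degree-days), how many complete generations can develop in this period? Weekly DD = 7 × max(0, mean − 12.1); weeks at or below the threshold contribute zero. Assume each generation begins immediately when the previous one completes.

2 generations

Weekly DD (7 × max(0, T̄ − 12.1)): 22.4, 13.3, 113.4, 46.9, 99.4, 0.0, 93.8, 26.6, 60.2, 64.4, 51.1, 77.7.
Season total = 669.2 DD.
Complete generations = ⌊669.2 / 280⌋ = 2.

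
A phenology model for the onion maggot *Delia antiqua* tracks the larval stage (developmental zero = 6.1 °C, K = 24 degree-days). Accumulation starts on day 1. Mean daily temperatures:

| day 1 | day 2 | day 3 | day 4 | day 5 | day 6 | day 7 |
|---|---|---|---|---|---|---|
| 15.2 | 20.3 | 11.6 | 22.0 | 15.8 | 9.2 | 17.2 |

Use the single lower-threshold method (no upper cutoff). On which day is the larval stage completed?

day 3

Daily DD above 6.1 °C: 9.1, 14.2, 5.5, 15.9, 9.7, 3.1, 11.1.
Cumulative: 9.1, 23.3, 28.8, 44.7, 54.4, 57.5, 68.6.
The total first reaches 24 DD on day 3.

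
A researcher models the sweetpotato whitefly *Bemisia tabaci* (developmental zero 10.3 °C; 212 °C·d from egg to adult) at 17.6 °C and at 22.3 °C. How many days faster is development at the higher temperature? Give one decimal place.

11.4 days

At 17.6 °C: 212 / (17.6 − 10.3) = 212 / 7.3 = 29.041 d.
At 22.3 °C: 212 / (22.3 − 10.3) = 212 / 12.0 = 17.667 d.
Difference = |29.041 − 17.667| = 11.374 ≈ 11.4 days.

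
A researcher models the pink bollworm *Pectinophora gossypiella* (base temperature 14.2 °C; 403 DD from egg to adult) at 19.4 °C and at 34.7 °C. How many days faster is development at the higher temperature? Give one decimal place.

At 19.4 °C: 403 / (19.4 − 14.2) = 403 / 5.2 = 77.500 d.
At 34.7 °C: 403 / (34.7 − 14.2) = 403 / 20.5 = 19.659 d.
Difference = |77.500 − 19.659| = 57.841 ≈ 57.8 days.

57.8 days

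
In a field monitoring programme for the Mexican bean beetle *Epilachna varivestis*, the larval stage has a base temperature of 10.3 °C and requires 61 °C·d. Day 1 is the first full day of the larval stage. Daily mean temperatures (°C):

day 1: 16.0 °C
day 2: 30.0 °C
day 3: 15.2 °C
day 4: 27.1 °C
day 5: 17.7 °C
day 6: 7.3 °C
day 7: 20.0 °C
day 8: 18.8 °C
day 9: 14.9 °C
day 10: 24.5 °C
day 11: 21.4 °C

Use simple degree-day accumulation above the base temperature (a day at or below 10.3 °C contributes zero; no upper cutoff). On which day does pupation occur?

Daily DD above 10.3 °C: 5.7, 19.7, 4.9, 16.8, 7.4, 0.0, 9.7, 8.5, 4.6, 14.2, 11.1.
Cumulative: 5.7, 25.4, 30.3, 47.1, 54.5, 54.5, 64.2, 72.7, 77.3, 91.5, 102.6.
The total first reaches 61 DD on day 7.

day 7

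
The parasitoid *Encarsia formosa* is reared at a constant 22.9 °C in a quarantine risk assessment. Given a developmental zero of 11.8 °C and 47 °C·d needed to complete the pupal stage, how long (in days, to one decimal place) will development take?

Daily accumulation = 22.9 − 11.8 = 11.1 DD/day.
Duration = 47 / 11.1 = 4.234 ≈ 4.2 days.

4.2 days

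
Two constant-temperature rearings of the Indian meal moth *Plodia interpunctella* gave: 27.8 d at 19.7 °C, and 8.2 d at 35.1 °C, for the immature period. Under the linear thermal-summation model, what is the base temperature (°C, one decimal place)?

Under the model K = D·(T − T_b), so D₁·(T₁ − T_b) = D₂·(T₂ − T_b).
27.8·(19.7 − T_b) = 8.2·(35.1 − T_b)
T_b = (27.8·19.7 − 8.2·35.1) / (27.8 − 8.2) = 259.84 / 19.6 = 13.257 °C ≈ 13.3 °C.

13.3 °C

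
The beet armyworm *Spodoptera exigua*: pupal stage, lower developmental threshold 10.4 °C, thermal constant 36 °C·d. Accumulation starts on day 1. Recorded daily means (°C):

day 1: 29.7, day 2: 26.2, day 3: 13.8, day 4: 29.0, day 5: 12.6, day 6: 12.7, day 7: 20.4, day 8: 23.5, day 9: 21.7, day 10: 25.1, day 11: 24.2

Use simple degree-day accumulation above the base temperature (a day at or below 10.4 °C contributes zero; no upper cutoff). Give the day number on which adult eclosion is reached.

Daily DD above 10.4 °C: 19.3, 15.8, 3.4, 18.6, 2.2, 2.3, 10.0, 13.1, 11.3, 14.7, 13.8.
Cumulative: 19.3, 35.1, 38.5, 57.1, 59.3, 61.6, 71.6, 84.7, 96.0, 110.7, 124.5.
The total first reaches 36 DD on day 3.

day 3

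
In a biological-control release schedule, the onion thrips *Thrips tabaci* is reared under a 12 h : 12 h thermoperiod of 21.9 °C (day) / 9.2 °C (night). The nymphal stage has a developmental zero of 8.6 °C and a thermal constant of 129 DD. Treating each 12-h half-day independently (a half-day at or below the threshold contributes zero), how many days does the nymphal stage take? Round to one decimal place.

Day half: max(0, 21.9 − 8.6) × 0.5 = 13.3 × 0.5 = 6.65 DD.
Night half: max(0, 9.2 − 8.6) × 0.5 = 0.6 × 0.5 = 0.30 DD.
Per 24 h: 6.95 DD/day.
Duration = 129 / 6.95 = 18.561 ≈ 18.6 days.

18.6 days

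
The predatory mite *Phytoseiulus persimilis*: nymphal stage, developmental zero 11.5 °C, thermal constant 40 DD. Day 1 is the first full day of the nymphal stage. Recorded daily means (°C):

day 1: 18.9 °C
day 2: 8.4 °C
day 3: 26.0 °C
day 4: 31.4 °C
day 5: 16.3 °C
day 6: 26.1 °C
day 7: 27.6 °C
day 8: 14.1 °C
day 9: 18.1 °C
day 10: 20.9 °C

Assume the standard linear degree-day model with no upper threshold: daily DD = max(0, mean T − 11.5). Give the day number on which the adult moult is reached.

day 4

Daily DD above 11.5 °C: 7.4, 0.0, 14.5, 19.9, 4.8, 14.6, 16.1, 2.6, 6.6, 9.4.
Cumulative: 7.4, 7.4, 21.9, 41.8, 46.6, 61.2, 77.3, 79.9, 86.5, 95.9.
The total first reaches 40 DD on day 4.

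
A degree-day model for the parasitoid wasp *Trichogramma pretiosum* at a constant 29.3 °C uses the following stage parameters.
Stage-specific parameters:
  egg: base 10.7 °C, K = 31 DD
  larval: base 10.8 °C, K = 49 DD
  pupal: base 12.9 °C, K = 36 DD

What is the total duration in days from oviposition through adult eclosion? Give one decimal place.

6.5 days

egg: 31 / (29.3 − 10.7) = 31 / 18.6 = 1.667 d.
larval: 49 / (29.3 − 10.8) = 49 / 18.5 = 2.649 d.
pupal: 36 / (29.3 − 12.9) = 36 / 16.4 = 2.195 d.
Sum = 6.510 ≈ 6.5 days.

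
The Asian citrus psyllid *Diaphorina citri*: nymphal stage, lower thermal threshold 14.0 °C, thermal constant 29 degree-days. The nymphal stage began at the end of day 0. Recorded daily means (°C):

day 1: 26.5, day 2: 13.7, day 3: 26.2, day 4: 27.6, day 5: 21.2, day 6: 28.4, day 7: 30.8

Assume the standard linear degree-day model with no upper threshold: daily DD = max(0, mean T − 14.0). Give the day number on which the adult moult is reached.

Daily DD above 14.0 °C: 12.5, 0.0, 12.2, 13.6, 7.2, 14.4, 16.8.
Cumulative: 12.5, 12.5, 24.7, 38.3, 45.5, 59.9, 76.7.
The total first reaches 29 DD on day 4.

day 4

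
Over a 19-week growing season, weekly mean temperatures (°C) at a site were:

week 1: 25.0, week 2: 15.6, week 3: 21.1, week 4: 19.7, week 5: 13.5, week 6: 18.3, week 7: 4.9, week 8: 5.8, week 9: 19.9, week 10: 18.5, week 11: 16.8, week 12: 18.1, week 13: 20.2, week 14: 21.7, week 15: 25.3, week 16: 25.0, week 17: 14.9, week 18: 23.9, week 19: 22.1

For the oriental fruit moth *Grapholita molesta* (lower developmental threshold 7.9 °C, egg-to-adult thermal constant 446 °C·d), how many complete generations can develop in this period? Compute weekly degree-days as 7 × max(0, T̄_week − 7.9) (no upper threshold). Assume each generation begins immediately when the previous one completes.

Weekly DD (7 × max(0, T̄ − 7.9)): 119.7, 53.9, 92.4, 82.6, 39.2, 72.8, 0.0, 0.0, 84.0, 74.2, 62.3, 71.4, 86.1, 96.6, 121.8, 119.7, 49.0, 112.0, 99.4.
Season total = 1437.1 DD.
Complete generations = ⌊1437.1 / 446⌋ = 3.

3 generations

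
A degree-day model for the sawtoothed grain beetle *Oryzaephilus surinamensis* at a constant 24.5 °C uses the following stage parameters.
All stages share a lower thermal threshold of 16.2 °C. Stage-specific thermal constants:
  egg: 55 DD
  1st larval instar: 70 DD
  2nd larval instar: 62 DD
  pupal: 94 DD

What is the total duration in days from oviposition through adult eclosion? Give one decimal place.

33.9 days

Daily accumulation at 24.5 °C = 24.5 − 16.2 = 8.3 DD/day.
Total K = 55 + 70 + 62 + 94 = 281 DD.
Total duration = 281 / 8.3 = 33.855 ≈ 33.9 days.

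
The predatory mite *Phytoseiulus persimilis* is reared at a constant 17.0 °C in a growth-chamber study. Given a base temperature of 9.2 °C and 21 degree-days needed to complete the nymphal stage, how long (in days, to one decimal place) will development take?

2.7 days

Daily accumulation = 17.0 − 9.2 = 7.8 DD/day.
Duration = 21 / 7.8 = 2.692 ≈ 2.7 days.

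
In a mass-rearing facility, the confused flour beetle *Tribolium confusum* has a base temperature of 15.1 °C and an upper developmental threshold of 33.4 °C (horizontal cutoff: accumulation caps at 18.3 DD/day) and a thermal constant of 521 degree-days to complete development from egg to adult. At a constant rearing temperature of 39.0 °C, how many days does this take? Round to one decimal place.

28.5 days

Temperature 39.0 °C exceeds the upper threshold, so daily accumulation caps at 33.4 − 15.1 = 18.3 DD/day.
Duration = 521 / 18.3 = 28.470 ≈ 28.5 days.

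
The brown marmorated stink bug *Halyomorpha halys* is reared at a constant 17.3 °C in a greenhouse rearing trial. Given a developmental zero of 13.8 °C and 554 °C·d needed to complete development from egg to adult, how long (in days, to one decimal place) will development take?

158.3 days

Daily accumulation = 17.3 − 13.8 = 3.5 DD/day.
Duration = 554 / 3.5 = 158.286 ≈ 158.3 days.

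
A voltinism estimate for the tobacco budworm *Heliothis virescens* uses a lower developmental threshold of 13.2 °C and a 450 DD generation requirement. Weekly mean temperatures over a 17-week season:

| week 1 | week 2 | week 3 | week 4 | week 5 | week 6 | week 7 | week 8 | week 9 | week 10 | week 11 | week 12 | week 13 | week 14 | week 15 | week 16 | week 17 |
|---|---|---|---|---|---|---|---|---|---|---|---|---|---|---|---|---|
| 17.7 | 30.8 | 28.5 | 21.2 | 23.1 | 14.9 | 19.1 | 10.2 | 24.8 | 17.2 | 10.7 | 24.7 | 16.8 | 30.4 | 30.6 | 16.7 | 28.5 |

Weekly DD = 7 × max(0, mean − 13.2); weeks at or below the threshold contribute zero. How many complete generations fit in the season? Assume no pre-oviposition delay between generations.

2 generations

Weekly DD (7 × max(0, T̄ − 13.2)): 31.5, 123.2, 107.1, 56.0, 69.3, 11.9, 41.3, 0.0, 81.2, 28.0, 0.0, 80.5, 25.2, 120.4, 121.8, 24.5, 107.1.
Season total = 1029.0 DD.
Complete generations = ⌊1029.0 / 450⌋ = 2.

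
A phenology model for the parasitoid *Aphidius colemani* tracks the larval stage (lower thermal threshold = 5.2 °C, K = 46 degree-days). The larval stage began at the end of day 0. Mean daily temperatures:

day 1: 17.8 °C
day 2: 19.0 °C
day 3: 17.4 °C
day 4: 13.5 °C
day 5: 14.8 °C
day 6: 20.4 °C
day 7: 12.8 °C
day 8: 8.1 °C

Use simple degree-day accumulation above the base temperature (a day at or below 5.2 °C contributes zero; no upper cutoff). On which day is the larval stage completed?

Daily DD above 5.2 °C: 12.6, 13.8, 12.2, 8.3, 9.6, 15.2, 7.6, 2.9.
Cumulative: 12.6, 26.4, 38.6, 46.9, 56.5, 71.7, 79.3, 82.2.
The total first reaches 46 DD on day 4.

day 4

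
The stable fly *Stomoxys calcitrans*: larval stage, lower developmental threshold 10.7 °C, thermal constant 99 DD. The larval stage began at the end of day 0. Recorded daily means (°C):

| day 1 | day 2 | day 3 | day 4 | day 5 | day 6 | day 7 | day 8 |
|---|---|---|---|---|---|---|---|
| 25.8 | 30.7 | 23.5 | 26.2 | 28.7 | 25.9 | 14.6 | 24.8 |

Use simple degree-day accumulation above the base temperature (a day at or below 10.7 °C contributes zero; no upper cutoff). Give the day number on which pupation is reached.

Daily DD above 10.7 °C: 15.1, 20.0, 12.8, 15.5, 18.0, 15.2, 3.9, 14.1.
Cumulative: 15.1, 35.1, 47.9, 63.4, 81.4, 96.6, 100.5, 114.6.
The total first reaches 99 DD on day 7.

day 7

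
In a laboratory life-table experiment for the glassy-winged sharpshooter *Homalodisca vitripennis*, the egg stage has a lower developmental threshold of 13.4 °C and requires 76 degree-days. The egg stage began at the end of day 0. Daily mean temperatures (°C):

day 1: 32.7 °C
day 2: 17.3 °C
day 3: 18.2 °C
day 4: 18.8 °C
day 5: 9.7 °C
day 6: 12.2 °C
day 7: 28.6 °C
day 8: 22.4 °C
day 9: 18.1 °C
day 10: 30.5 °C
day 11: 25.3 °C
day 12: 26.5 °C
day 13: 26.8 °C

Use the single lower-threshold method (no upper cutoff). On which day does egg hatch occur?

Daily DD above 13.4 °C: 19.3, 3.9, 4.8, 5.4, 0.0, 0.0, 15.2, 9.0, 4.7, 17.1, 11.9, 13.1, 13.4.
Cumulative: 19.3, 23.2, 28.0, 33.4, 33.4, 33.4, 48.6, 57.6, 62.3, 79.4, 91.3, 104.4, 117.8.
The total first reaches 76 DD on day 10.

day 10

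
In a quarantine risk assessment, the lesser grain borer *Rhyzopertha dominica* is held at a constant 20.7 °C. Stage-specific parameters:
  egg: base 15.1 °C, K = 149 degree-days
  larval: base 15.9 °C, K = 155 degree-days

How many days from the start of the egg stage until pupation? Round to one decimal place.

egg: 149 / (20.7 − 15.1) = 149 / 5.6 = 26.607 d.
larval: 155 / (20.7 − 15.9) = 155 / 4.8 = 32.292 d.
Sum = 58.899 ≈ 58.9 days.

58.9 days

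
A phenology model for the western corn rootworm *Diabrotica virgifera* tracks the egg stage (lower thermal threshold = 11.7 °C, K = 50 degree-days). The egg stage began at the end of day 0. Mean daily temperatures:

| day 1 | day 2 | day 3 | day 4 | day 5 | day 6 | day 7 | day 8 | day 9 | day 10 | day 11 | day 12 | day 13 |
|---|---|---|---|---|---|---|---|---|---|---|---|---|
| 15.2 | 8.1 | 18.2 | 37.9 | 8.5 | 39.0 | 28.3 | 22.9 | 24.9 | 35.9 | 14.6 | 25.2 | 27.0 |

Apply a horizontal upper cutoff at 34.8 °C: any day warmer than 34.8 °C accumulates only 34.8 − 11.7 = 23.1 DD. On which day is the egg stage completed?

day 6

Daily DD above 11.7 °C (capped at 23.1): 3.5, 0.0, 6.5, 23.1, 0.0, 23.1, 16.6, 11.2, 13.2, 23.1, 2.9, 13.5, 15.3.
Cumulative: 3.5, 3.5, 10.0, 33.1, 33.1, 56.2, 72.8, 84.0, 97.2, 120.3, 123.2, 136.7, 152.0.
The total first reaches 50 DD on day 6.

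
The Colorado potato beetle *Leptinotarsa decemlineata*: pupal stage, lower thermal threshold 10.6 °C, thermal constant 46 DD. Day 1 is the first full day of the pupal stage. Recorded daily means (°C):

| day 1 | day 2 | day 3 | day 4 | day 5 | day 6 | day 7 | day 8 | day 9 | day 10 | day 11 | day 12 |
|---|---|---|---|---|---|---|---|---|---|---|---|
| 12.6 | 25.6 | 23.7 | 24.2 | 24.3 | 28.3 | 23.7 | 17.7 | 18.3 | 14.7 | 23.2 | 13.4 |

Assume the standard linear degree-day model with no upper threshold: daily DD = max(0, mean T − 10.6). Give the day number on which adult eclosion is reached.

day 5

Daily DD above 10.6 °C: 2.0, 15.0, 13.1, 13.6, 13.7, 17.7, 13.1, 7.1, 7.7, 4.1, 12.6, 2.8.
Cumulative: 2.0, 17.0, 30.1, 43.7, 57.4, 75.1, 88.2, 95.3, 103.0, 107.1, 119.7, 122.5.
The total first reaches 46 DD on day 5.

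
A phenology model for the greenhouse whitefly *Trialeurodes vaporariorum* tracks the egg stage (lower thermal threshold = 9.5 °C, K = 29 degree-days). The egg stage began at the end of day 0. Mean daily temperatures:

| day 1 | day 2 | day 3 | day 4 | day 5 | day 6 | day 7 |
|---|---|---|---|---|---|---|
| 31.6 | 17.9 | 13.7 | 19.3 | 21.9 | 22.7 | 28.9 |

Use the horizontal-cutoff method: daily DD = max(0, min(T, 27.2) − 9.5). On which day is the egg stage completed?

Daily DD above 9.5 °C (capped at 17.7): 17.7, 8.4, 4.2, 9.8, 12.4, 13.2, 17.7.
Cumulative: 17.7, 26.1, 30.3, 40.1, 52.5, 65.7, 83.4.
The total first reaches 29 DD on day 3.

day 3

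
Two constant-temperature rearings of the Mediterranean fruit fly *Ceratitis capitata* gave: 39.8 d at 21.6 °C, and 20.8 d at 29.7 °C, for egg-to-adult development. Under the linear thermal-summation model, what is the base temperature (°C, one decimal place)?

Linear rate model ⇒ the product D·(T − T_b) is constant across temperatures.
39.8·(21.6 − T_b) = 20.8·(29.7 − T_b)
T_b = (39.8·21.6 − 20.8·29.7) / (39.8 − 20.8) = 241.92 / 19.0 = 12.733 °C ≈ 12.7 °C.

12.7 °C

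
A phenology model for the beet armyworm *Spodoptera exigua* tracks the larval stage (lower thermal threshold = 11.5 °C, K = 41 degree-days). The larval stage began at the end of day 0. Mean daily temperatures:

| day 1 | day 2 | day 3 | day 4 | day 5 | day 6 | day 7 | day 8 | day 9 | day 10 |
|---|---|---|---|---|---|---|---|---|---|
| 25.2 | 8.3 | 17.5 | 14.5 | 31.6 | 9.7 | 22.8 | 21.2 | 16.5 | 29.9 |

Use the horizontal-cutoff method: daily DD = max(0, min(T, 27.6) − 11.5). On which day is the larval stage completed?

day 7

Daily DD above 11.5 °C (capped at 16.1): 13.7, 0.0, 6.0, 3.0, 16.1, 0.0, 11.3, 9.7, 5.0, 16.1.
Cumulative: 13.7, 13.7, 19.7, 22.7, 38.8, 38.8, 50.1, 59.8, 64.8, 80.9.
The total first reaches 41 DD on day 7.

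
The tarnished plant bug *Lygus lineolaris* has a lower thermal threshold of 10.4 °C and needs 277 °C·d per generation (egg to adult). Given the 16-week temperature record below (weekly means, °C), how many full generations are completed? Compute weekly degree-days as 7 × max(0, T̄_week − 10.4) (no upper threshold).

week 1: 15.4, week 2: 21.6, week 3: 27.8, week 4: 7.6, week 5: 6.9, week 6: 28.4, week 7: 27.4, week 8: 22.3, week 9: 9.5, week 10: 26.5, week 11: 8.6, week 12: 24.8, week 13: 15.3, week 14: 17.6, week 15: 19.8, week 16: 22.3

3 generations

Weekly DD (7 × max(0, T̄ − 10.4)): 35.0, 78.4, 121.8, 0.0, 0.0, 126.0, 119.0, 83.3, 0.0, 112.7, 0.0, 100.8, 34.3, 50.4, 65.8, 83.3.
Season total = 1010.8 DD.
Complete generations = ⌊1010.8 / 277⌋ = 3.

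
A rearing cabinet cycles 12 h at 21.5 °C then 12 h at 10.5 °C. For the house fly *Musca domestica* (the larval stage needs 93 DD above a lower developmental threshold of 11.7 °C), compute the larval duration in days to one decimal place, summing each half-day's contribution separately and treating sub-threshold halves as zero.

19.0 days

Day half: max(0, 21.5 − 11.7) × 0.5 = 9.8 × 0.5 = 4.90 DD.
Night half: max(0, 10.5 − 11.7) × 0.5 = 0.0 × 0.5 = 0.00 DD.
Per 24 h: 4.90 DD/day.
Duration = 93 / 4.90 = 18.980 ≈ 19.0 days.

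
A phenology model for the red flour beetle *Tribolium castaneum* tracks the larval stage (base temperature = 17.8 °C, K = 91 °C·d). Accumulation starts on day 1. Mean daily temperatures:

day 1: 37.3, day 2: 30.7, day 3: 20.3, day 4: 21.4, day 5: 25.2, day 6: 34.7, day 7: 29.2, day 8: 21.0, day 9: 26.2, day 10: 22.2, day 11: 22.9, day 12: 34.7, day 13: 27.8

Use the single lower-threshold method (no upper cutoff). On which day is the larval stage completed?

day 11

Daily DD above 17.8 °C: 19.5, 12.9, 2.5, 3.6, 7.4, 16.9, 11.4, 3.2, 8.4, 4.4, 5.1, 16.9, 10.0.
Cumulative: 19.5, 32.4, 34.9, 38.5, 45.9, 62.8, 74.2, 77.4, 85.8, 90.2, 95.3, 112.2, 122.2.
The total first reaches 91 DD on day 11.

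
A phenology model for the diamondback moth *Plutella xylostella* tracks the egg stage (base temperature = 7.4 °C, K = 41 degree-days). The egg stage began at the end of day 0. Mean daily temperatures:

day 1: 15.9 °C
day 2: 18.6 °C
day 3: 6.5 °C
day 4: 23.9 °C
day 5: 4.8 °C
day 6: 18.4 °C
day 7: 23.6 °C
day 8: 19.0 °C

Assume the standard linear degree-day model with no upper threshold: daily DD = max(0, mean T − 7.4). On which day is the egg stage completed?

day 6

Daily DD above 7.4 °C: 8.5, 11.2, 0.0, 16.5, 0.0, 11.0, 16.2, 11.6.
Cumulative: 8.5, 19.7, 19.7, 36.2, 36.2, 47.2, 63.4, 75.0.
The total first reaches 41 DD on day 6.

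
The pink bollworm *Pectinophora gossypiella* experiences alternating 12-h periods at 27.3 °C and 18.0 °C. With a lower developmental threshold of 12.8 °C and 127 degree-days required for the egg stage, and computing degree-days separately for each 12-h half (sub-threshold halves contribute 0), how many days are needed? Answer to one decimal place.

Day half: max(0, 27.3 − 12.8) × 0.5 = 14.5 × 0.5 = 7.25 DD.
Night half: max(0, 18.0 − 12.8) × 0.5 = 5.2 × 0.5 = 2.60 DD.
Per 24 h: 9.85 DD/day.
Duration = 127 / 9.85 = 12.893 ≈ 12.9 days.

12.9 days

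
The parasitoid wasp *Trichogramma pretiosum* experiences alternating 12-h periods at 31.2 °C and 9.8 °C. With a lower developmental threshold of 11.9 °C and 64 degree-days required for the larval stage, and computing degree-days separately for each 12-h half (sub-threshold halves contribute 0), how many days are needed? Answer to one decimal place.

6.6 days

Day half: max(0, 31.2 − 11.9) × 0.5 = 19.3 × 0.5 = 9.65 DD.
Night half: max(0, 9.8 − 11.9) × 0.5 = 0.0 × 0.5 = 0.00 DD.
Per 24 h: 9.65 DD/day.
Duration = 64 / 9.65 = 6.632 ≈ 6.6 days.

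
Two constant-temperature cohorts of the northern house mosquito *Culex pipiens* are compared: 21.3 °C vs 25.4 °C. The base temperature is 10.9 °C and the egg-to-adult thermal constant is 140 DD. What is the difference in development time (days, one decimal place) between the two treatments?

3.8 days

At 21.3 °C: 140 / (21.3 − 10.9) = 140 / 10.4 = 13.462 d.
At 25.4 °C: 140 / (25.4 − 10.9) = 140 / 14.5 = 9.655 d.
Difference = |13.462 − 9.655| = 3.806 ≈ 3.8 days.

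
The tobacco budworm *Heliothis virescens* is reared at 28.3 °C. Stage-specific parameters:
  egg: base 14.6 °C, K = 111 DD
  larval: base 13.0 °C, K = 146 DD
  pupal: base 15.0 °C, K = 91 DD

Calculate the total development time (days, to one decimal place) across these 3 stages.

24.5 days

egg: 111 / (28.3 − 14.6) = 111 / 13.7 = 8.102 d.
larval: 146 / (28.3 − 13.0) = 146 / 15.3 = 9.542 d.
pupal: 91 / (28.3 − 15.0) = 91 / 13.3 = 6.842 d.
Sum = 24.487 ≈ 24.5 days.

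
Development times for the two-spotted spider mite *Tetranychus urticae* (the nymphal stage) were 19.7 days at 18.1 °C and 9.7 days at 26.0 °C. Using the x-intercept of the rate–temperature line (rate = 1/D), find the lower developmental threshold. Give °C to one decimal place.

10.4 °C

Under the model K = D·(T − T_b), so D₁·(T₁ − T_b) = D₂·(T₂ − T_b).
19.7·(18.1 − T_b) = 9.7·(26.0 − T_b)
T_b = (19.7·18.1 − 9.7·26.0) / (19.7 − 9.7) = 104.37 / 10.0 = 10.437 °C ≈ 10.4 °C.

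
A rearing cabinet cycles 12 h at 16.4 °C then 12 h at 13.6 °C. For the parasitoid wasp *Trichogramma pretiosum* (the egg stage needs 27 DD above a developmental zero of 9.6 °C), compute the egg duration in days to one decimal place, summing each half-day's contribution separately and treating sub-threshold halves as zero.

5.0 days

Day half: max(0, 16.4 − 9.6) × 0.5 = 6.8 × 0.5 = 3.40 DD.
Night half: max(0, 13.6 − 9.6) × 0.5 = 4.0 × 0.5 = 2.00 DD.
Per 24 h: 5.40 DD/day.
Duration = 27 / 5.40 = 5.000 ≈ 5.0 days.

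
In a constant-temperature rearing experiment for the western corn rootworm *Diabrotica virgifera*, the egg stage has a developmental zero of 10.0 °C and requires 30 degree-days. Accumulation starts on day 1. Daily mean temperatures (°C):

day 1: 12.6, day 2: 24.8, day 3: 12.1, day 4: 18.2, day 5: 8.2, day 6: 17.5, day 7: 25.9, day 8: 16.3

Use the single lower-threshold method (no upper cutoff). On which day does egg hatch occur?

day 6

Daily DD above 10.0 °C: 2.6, 14.8, 2.1, 8.2, 0.0, 7.5, 15.9, 6.3.
Cumulative: 2.6, 17.4, 19.5, 27.7, 27.7, 35.2, 51.1, 57.4.
The total first reaches 30 DD on day 6.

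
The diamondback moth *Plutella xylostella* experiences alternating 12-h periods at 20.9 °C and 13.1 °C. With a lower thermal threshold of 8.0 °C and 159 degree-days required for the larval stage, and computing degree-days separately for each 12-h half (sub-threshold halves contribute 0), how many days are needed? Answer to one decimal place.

Day half: max(0, 20.9 − 8.0) × 0.5 = 12.9 × 0.5 = 6.45 DD.
Night half: max(0, 13.1 − 8.0) × 0.5 = 5.1 × 0.5 = 2.55 DD.
Per 24 h: 9.00 DD/day.
Duration = 159 / 9.00 = 17.667 ≈ 17.7 days.

17.7 days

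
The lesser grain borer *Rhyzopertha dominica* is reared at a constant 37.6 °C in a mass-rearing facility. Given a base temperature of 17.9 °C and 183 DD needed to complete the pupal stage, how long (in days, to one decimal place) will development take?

Daily accumulation = 37.6 − 17.9 = 19.7 DD/day.
Duration = 183 / 19.7 = 9.289 ≈ 9.3 days.

9.3 days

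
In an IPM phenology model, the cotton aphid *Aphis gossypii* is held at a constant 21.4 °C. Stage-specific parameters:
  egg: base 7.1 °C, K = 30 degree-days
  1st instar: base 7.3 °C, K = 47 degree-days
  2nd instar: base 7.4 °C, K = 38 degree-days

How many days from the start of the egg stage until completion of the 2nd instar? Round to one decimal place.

8.1 days

egg: 30 / (21.4 − 7.1) = 30 / 14.3 = 2.098 d.
1st instar: 47 / (21.4 − 7.3) = 47 / 14.1 = 3.333 d.
2nd instar: 38 / (21.4 − 7.4) = 38 / 14.0 = 2.714 d.
Sum = 8.146 ≈ 8.1 days.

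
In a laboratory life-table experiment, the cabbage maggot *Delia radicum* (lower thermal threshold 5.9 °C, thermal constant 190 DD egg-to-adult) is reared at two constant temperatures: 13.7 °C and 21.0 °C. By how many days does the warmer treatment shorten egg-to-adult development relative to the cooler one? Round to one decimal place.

11.8 days

At 13.7 °C: 190 / (13.7 − 5.9) = 190 / 7.8 = 24.359 d.
At 21.0 °C: 190 / (21.0 − 5.9) = 190 / 15.1 = 12.583 d.
Difference = |24.359 − 12.583| = 11.776 ≈ 11.8 days.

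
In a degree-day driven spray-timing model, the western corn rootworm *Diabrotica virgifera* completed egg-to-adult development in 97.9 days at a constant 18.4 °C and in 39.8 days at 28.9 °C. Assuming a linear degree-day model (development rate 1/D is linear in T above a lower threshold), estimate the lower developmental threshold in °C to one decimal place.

Linear rate model ⇒ the product D·(T − T_b) is constant across temperatures.
97.9·(18.4 − T_b) = 39.8·(28.9 − T_b)
T_b = (97.9·18.4 − 39.8·28.9) / (97.9 − 39.8) = 651.14 / 58.1 = 11.207 °C ≈ 11.2 °C.

11.2 °C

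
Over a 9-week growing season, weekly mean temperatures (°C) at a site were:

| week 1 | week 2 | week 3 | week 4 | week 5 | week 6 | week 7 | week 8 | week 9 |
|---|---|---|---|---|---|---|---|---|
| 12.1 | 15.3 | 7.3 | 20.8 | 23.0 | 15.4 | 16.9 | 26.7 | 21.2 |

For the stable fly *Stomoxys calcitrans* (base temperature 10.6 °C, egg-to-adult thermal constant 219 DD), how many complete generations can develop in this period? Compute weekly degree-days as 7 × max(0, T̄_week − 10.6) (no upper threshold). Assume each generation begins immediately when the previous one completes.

Weekly DD (7 × max(0, T̄ − 10.6)): 10.5, 32.9, 0.0, 71.4, 86.8, 33.6, 44.1, 112.7, 74.2.
Season total = 466.2 DD.
Complete generations = ⌊466.2 / 219⌋ = 2.

2 generations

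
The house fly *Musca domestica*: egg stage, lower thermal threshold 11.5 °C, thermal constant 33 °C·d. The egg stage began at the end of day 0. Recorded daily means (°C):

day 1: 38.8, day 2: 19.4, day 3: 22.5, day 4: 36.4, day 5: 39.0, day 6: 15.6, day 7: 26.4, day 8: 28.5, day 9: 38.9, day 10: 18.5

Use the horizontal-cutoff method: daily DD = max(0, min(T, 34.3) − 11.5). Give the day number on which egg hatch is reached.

Daily DD above 11.5 °C (capped at 22.8): 22.8, 7.9, 11.0, 22.8, 22.8, 4.1, 14.9, 17.0, 22.8, 7.0.
Cumulative: 22.8, 30.7, 41.7, 64.5, 87.3, 91.4, 106.3, 123.3, 146.1, 153.1.
The total first reaches 33 DD on day 3.

day 3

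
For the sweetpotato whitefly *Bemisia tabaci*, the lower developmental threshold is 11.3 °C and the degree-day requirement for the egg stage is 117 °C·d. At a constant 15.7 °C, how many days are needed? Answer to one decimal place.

26.6 days

Daily accumulation = 15.7 − 11.3 = 4.4 DD/day.
Duration = 117 / 4.4 = 26.591 ≈ 26.6 days.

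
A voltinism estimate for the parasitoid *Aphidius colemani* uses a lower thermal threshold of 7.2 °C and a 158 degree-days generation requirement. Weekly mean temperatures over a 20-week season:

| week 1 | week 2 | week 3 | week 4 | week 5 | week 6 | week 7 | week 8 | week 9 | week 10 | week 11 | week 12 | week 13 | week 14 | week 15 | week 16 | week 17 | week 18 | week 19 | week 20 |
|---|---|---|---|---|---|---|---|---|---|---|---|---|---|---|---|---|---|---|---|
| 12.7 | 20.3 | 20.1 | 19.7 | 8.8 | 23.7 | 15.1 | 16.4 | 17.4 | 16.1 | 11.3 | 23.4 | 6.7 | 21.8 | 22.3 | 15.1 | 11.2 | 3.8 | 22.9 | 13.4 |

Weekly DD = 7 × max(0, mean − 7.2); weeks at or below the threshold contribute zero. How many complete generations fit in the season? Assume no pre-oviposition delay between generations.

Weekly DD (7 × max(0, T̄ − 7.2)): 38.5, 91.7, 90.3, 87.5, 11.2, 115.5, 55.3, 64.4, 71.4, 62.3, 28.7, 113.4, 0.0, 102.2, 105.7, 55.3, 28.0, 0.0, 109.9, 43.4.
Season total = 1274.7 DD.
Complete generations = ⌊1274.7 / 158⌋ = 8.

8 generations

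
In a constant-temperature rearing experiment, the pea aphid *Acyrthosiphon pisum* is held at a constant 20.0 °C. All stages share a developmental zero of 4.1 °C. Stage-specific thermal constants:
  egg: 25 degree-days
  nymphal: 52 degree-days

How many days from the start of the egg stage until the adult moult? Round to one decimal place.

4.8 days

Daily accumulation at 20.0 °C = 20.0 − 4.1 = 15.9 DD/day.
Total K = 25 + 52 = 77 DD.
Total duration = 77 / 15.9 = 4.843 ≈ 4.8 days.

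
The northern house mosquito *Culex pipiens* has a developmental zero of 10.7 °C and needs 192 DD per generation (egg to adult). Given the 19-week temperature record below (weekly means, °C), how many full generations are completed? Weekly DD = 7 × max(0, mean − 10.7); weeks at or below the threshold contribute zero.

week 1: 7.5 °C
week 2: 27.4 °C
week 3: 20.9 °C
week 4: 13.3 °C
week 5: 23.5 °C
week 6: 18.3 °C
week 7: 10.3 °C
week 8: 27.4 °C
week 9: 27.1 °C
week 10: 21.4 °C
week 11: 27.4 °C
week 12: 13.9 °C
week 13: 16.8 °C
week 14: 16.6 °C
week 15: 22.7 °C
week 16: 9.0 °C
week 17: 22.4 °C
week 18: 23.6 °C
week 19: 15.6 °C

6 generations

Weekly DD (7 × max(0, T̄ − 10.7)): 0.0, 116.9, 71.4, 18.2, 89.6, 53.2, 0.0, 116.9, 114.8, 74.9, 116.9, 22.4, 42.7, 41.3, 84.0, 0.0, 81.9, 90.3, 34.3.
Season total = 1169.7 DD.
Complete generations = ⌊1169.7 / 192⌋ = 6.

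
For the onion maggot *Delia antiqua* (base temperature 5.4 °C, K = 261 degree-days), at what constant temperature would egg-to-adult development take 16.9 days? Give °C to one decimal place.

20.8 °C

Required daily accumulation = 261 / 16.9 = 15.444 DD/day.
T = T_base + 15.444 = 5.4 + 15.444 = 20.844 ≈ 20.8 °C.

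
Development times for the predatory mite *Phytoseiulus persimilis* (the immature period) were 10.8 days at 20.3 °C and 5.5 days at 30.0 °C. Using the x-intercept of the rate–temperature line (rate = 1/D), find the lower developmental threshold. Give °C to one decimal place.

Equal thermal constants: D₁(T₁ − T_b) = D₂(T₂ − T_b).
10.8·(20.3 − T_b) = 5.5·(30.0 − T_b)
T_b = (10.8·20.3 − 5.5·30.0) / (10.8 − 5.5) = 54.24 / 5.3 = 10.234 °C ≈ 10.2 °C.

10.2 °C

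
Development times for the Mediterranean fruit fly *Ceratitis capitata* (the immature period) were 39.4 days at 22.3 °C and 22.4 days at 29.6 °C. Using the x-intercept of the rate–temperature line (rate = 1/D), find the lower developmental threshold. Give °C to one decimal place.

Linear rate model ⇒ the product D·(T − T_b) is constant across temperatures.
39.4·(22.3 − T_b) = 22.4·(29.6 − T_b)
T_b = (39.4·22.3 − 22.4·29.6) / (39.4 − 22.4) = 215.58 / 17.0 = 12.681 °C ≈ 12.7 °C.

12.7 °C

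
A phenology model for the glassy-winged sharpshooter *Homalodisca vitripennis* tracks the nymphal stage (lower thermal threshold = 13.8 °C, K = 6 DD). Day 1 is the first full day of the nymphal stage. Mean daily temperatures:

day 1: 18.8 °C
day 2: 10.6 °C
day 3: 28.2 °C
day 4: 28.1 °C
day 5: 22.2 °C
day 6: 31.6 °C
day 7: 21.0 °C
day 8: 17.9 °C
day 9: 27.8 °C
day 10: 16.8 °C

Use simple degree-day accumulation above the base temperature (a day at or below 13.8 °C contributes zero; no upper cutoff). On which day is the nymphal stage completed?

Daily DD above 13.8 °C: 5.0, 0.0, 14.4, 14.3, 8.4, 17.8, 7.2, 4.1, 14.0, 3.0.
Cumulative: 5.0, 5.0, 19.4, 33.7, 42.1, 59.9, 67.1, 71.2, 85.2, 88.2.
The total first reaches 6 DD on day 3.

day 3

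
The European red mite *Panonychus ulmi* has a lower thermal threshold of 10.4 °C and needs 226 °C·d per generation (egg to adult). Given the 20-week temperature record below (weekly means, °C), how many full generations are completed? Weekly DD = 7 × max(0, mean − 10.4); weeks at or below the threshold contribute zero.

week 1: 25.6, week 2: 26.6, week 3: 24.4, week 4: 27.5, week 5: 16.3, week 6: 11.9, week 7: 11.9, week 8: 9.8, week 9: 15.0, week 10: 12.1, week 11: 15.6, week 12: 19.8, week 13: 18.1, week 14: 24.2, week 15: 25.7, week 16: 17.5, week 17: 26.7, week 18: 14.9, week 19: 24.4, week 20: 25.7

Weekly DD (7 × max(0, T̄ − 10.4)): 106.4, 113.4, 98.0, 119.7, 41.3, 10.5, 10.5, 0.0, 32.2, 11.9, 36.4, 65.8, 53.9, 96.6, 107.1, 49.7, 114.1, 31.5, 98.0, 107.1.
Season total = 1304.1 DD.
Complete generations = ⌊1304.1 / 226⌋ = 5.

5 generations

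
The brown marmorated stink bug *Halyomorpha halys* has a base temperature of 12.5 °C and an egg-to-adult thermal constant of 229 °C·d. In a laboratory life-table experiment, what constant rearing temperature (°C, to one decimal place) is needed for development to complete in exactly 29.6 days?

20.2 °C

Required daily accumulation = 229 / 29.6 = 7.736 DD/day.
T = T_base + 7.736 = 12.5 + 7.736 = 20.236 ≈ 20.2 °C.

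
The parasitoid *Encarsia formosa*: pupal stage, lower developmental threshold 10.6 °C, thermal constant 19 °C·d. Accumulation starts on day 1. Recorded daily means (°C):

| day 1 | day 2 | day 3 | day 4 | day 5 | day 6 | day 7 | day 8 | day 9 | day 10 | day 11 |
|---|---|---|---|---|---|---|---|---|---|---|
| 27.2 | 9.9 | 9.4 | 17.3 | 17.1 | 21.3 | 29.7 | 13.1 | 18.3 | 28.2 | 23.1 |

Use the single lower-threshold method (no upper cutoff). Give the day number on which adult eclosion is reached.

Daily DD above 10.6 °C: 16.6, 0.0, 0.0, 6.7, 6.5, 10.7, 19.1, 2.5, 7.7, 17.6, 12.5.
Cumulative: 16.6, 16.6, 16.6, 23.3, 29.8, 40.5, 59.6, 62.1, 69.8, 87.4, 99.9.
The total first reaches 19 DD on day 4.

day 4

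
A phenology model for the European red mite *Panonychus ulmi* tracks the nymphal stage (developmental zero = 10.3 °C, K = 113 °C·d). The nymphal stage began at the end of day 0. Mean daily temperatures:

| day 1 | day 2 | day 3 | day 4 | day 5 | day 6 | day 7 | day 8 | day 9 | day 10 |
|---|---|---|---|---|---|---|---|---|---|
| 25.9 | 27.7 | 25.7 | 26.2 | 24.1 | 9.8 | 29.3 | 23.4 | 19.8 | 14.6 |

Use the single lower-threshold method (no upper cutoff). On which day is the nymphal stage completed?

Daily DD above 10.3 °C: 15.6, 17.4, 15.4, 15.9, 13.8, 0.0, 19.0, 13.1, 9.5, 4.3.
Cumulative: 15.6, 33.0, 48.4, 64.3, 78.1, 78.1, 97.1, 110.2, 119.7, 124.0.
The total first reaches 113 DD on day 9.

day 9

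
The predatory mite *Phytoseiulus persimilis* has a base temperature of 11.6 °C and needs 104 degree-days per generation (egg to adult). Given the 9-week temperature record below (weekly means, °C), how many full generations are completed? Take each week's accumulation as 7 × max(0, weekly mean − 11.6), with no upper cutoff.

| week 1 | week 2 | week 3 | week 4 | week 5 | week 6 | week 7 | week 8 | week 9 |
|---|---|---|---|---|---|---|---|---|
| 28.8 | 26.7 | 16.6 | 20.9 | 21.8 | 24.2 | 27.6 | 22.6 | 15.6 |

6 generations

Weekly DD (7 × max(0, T̄ − 11.6)): 120.4, 105.7, 35.0, 65.1, 71.4, 88.2, 112.0, 77.0, 28.0.
Season total = 702.8 DD.
Complete generations = ⌊702.8 / 104⌋ = 6.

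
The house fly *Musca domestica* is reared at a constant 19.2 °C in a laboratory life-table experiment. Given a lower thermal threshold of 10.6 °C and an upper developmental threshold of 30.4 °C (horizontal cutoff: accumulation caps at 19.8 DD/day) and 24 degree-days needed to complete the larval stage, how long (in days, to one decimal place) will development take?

2.8 days

Daily accumulation = 19.2 − 10.6 = 8.6 DD/day.
Duration = 24 / 8.6 = 2.791 ≈ 2.8 days.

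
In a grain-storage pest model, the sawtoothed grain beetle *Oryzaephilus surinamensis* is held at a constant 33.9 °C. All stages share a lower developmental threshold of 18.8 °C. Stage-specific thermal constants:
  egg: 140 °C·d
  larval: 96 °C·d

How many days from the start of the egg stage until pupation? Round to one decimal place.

Daily accumulation at 33.9 °C = 33.9 − 18.8 = 15.1 DD/day.
Total K = 140 + 96 = 236 DD.
Total duration = 236 / 15.1 = 15.629 ≈ 15.6 days.

15.6 days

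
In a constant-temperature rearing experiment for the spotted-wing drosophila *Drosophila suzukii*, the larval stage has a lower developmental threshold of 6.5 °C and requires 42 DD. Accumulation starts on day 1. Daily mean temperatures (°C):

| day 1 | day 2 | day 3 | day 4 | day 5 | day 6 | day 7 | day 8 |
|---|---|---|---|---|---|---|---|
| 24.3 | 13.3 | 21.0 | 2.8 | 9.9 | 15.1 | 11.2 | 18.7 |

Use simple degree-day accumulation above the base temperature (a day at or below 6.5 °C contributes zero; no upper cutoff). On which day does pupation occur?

day 5

Daily DD above 6.5 °C: 17.8, 6.8, 14.5, 0.0, 3.4, 8.6, 4.7, 12.2.
Cumulative: 17.8, 24.6, 39.1, 39.1, 42.5, 51.1, 55.8, 68.0.
The total first reaches 42 DD on day 5.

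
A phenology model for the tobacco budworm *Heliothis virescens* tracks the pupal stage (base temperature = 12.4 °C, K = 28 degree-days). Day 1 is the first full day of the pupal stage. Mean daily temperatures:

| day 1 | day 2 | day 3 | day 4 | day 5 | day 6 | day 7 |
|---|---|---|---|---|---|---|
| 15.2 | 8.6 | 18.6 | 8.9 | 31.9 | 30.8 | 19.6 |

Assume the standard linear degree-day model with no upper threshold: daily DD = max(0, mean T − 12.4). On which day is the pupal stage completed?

day 5

Daily DD above 12.4 °C: 2.8, 0.0, 6.2, 0.0, 19.5, 18.4, 7.2.
Cumulative: 2.8, 2.8, 9.0, 9.0, 28.5, 46.9, 54.1.
The total first reaches 28 DD on day 5.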